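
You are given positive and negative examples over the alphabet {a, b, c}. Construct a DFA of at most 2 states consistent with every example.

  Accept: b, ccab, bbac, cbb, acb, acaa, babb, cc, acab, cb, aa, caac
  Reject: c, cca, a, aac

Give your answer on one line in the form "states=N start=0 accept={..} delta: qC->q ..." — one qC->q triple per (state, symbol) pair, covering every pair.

states=2 start=0 accept={0} delta: 0a->1 0b->0 0c->1 1a->0 1b->0 1c->0

State merging on the prefix tree: take the shortest (then alphabetical) example prefix whose next move is undefined and point that move at state 0, else 1, else 2, ...; a target is out if some Accept/Reject pair would then sit in one state with the same input left (inseparable). If every existing state is out, open a new one.
a: 0a undefined. 0a->0: no, aa/a meet in 0. Open state 1: 0a->1.
b: 0b undefined. 0b->0: ok.
c: 0c undefined. 0c->0: no, b/c meet in 0. 0c->1: ok.
aa: 1a undefined. 1a->0: ok.
ac: 1c undefined. 1c->0: ok.
cb: 1b undefined. 1b->0: ok.
All examples now run through 2 states with every (state, symbol) defined. Accept strings end in {0}, Reject strings end in {1}; accept={0}.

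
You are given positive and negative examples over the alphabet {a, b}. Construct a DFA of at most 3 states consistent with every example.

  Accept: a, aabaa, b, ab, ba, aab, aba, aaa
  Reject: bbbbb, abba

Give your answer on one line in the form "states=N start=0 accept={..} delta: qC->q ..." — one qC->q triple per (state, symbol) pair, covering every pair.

Fold the examples into a partial DFA from state 0: repeatedly fix the first undefined (state, symbol) met by the shortest-then-alphabetical prefix, trying targets in increasing order and rejecting any under which an Accept and a Reject string meet in one state with the same remainder; add a state when all current targets are rejected. Accepting states are where Accept strings end.
a: 0a undefined. 0a->0: ok.
b: 0b undefined. 0b->0: no, a/bbbbb meet in 0. Open state 1: 0b->1.
ba: 1a undefined. 1a->0: ok.
bb: 1b undefined. 1b->0: no, a/abba meet in 0. 1b->1: no, a/abba meet in 0. Open state 2: 1b->2.
bbb: 2b undefined. 2b->0: ok.
abba: 2a undefined. 2a->0: no, a/abba meet in 0. 2a->1: no, b/abba meet in 1. 2a->2: ok.
All examples now run through 3 states with every (state, symbol) defined. Accept strings end in {0,1}, Reject strings end in {2}; accept={0,1}.

states=3 start=0 accept={0,1} delta: 0a->0 0b->1 1a->0 1b->2 2a->2 2b->0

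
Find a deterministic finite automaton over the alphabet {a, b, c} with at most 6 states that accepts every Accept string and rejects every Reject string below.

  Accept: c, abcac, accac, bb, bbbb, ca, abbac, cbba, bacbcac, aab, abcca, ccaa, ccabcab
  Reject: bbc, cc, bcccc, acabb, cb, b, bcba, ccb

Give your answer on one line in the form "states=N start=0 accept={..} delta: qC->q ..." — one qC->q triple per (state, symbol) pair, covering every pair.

Fold the examples into a partial DFA from state 0: repeatedly fix the first undefined (state, symbol) met by the shortest-then-alphabetical prefix, trying targets in increasing order and rejecting any under which an Accept and a Reject string meet in one state with the same remainder; add a state when all current targets are rejected. Accepting states are where Accept strings end.
a: 0a undefined. 0a->0: no, aab/b meet in 0 with "b" left. Open state 1: 0a->1.
b: 0b undefined. 0b->0: no, c/bbc meet in 0 with "c" left. 0b->1: ok.
c: 0c undefined. 0c->0: no, c/cc meet in 0. 0c->1: no, c/b meet in 1. Open state 2: 0c->2.
aa: 1a undefined. 1a->0: no, aab/b meet in 1. 1a->1: ok.
ab: 1b undefined. 1b->0: no, c/bbc meet in 2. 1b->1: no, bb/b meet in 1. 1b->2: ok.
ac: 1c undefined. 1c->0: ok.
ca: 2a undefined. 2a->0: ok.
cb: 2b undefined. 2b->0: no, bbbb/b meet in 1. 2b->1: ok.
cc: 2c undefined. 2c->0: no, c/bcccc meet in 2. 2c->1: no, c/ccb meet in 2. 2c->2: no, c/bbc meet in 2. Open state 3: 2c->3.
cca: 3a undefined. 3a->0: no, ccaa/acabb meet in 1. 3a->1: no, ccaa/acabb meet in 1. 3a->2: no, abcac/bbc meet in 3. 3a->3: no, abcac/bcccc meet in 3 with "c" left. Open state 4: 3a->4.
ccb: 3b undefined. 3b->0: no, ca/ccb meet in 0. 3b->1: ok.
abcc: 3c undefined. 3c->0: no, ca/bcccc meet in 0. 3c->1: no, abcca/bcccc meet in 1. 3c->2: no, c/bcccc meet in 2. 3c->3: ok.
ccaa: 4a undefined. 4a->0: ok.
ccab: 4b undefined. 4b->0: no, ccabcab/acabb meet in 1. 4b->1: ok.
abcac: 4c undefined. 4c->0: ok.
All examples now run through 5 states with every (state, symbol) defined. Accept strings end in {0,2,4}, Reject strings end in {1,3}; accept={0,2,4}.

states=5 start=0 accept={0,2,4} delta: 0a->1 0b->1 0c->2 1a->1 1b->2 1c->0 2a->0 2b->1 2c->3 3a->4 3b->1 3c->3 4a->0 4b->1 4c->0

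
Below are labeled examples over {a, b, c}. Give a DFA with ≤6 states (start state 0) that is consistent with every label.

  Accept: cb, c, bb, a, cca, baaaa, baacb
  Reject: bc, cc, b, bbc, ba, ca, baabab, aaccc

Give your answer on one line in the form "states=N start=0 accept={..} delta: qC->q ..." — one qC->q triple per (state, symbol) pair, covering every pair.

states=4 start=0 accept={0,2} delta: 0a->0 0b->1 0c->2 1a->3 1b->2 1c->1 2a->1 2b->0 2c->3 3a->0 3b->1 3c->1

State merging on the prefix tree: take the shortest (then alphabetical) example prefix whose next move is undefined and point that move at state 0, else 1, else 2, ...; a target is out if some Accept/Reject pair would then sit in one state with the same input left (inseparable). If every existing state is out, open a new one.
a: 0a undefined. 0a->0: ok.
b: 0b undefined. 0b->0: no, c/bc meet in 0 with "c" left. Open state 1: 0b->1.
c: 0c undefined. 0c->0: no, cb/b meet in 1. 0c->1: no, c/b meet in 1. Open state 2: 0c->2.
ba: 1a undefined. 1a->0: no, a/ba meet in 0. 1a->1: no, baaaa/b meet in 1. 1a->2: no, c/ba meet in 2. Open state 3: 1a->3.
bb: 1b undefined. 1b->0: no, c/bbc meet in 2. 1b->1: no, bb/b meet in 1. 1b->2: ok.
bc: 1c undefined. 1c->0: no, a/bc meet in 0. 1c->1: ok.
ca: 2a undefined. 2a->0: no, a/ca meet in 0. 2a->1: ok.
cb: 2b undefined. 2b->0: ok.
cc: 2c undefined. 2c->0: no, cb/cc meet in 0. 2c->1: no, cca/ba meet in 3. 2c->2: no, c/cc meet in 2. 2c->3: ok.
baa: 3a undefined. 3a->0: ok.
aaccc: 3c undefined. 3c->0: no, cb/aaccc meet in 0. 3c->1: ok.
baabab: 3b undefined. 3b->0: no, cb/baabab meet in 0. 3b->1: ok.
All examples now run through 4 states with every (state, symbol) defined. Accept strings end in {0,2}, Reject strings end in {1,3}; accept={0,2}.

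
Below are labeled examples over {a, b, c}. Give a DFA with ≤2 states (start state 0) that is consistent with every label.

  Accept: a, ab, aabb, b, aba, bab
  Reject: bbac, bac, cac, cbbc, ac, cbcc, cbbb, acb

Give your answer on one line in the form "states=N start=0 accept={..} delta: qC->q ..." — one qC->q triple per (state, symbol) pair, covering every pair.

states=2 start=0 accept={0} delta: 0a->0 0b->0 0c->1 1a->0 1b->1 1c->1

Fold the examples into a partial DFA from state 0: repeatedly fix the first undefined (state, symbol) met by the shortest-then-alphabetical prefix, trying targets in increasing order and rejecting any under which an Accept and a Reject string meet in one state with the same remainder; add a state when all current targets are rejected. Accepting states are where Accept strings end.
a: 0a undefined. 0a->0: ok.
b: 0b undefined. 0b->0: ok.
c: 0c undefined. 0c->0: no, a/bbac meet in 0. Open state 1: 0c->1.
ca: 1a undefined. 1a->0: ok.
cb: 1b undefined. 1b->0: no, a/cbbb meet in 0. 1b->1: ok.
cbc: 1c undefined. 1c->0: no, a/cbbc meet in 0. 1c->1: ok.
All examples now run through 2 states with every (state, symbol) defined. Accept strings end in {0}, Reject strings end in {1}; accept={0}.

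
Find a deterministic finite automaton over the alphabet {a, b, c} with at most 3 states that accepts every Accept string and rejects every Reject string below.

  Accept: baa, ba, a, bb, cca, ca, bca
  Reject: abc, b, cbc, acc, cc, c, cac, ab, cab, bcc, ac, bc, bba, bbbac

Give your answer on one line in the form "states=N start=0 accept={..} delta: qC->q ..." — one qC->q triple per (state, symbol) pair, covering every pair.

Grow the machine one transition at a time. Run the examples from 0; the earliest place one falls off (shortest prefix, ties alphabetical) gets sent to the lowest-numbered state that keeps every Accept/Reject pair distinguishable — a pair clashes when both reach the same state with identical unread suffix — and to a fresh state only if none does.
a: 0a undefined. 0a->0: ok.
b: 0b undefined. 0b->0: no, baa/b meet in 0. Open state 1: 0b->1.
c: 0c undefined. 0c->0: no, a/acc meet in 0. 0c->1: ok.
ba: 1a undefined. 1a->0: ok.
bb: 1b undefined. 1b->0: no, baa/bba meet in 0. 1b->1: no, baa/bba meet in 0. Open state 2: 1b->2.
bc: 1c undefined. 1c->0: no, baa/abc meet in 0. 1c->1: ok.
bba: 2a undefined. 2a->0: no, baa/bba meet in 0. 2a->1: ok.
bbb: 2b undefined. 2b->0: ok.
cbc: 2c undefined. 2c->0: no, baa/cbc meet in 0. 2c->1: ok.
All examples now run through 3 states with every (state, symbol) defined. Accept strings end in {0,2}, Reject strings end in {1}; accept={0,2}.

states=3 start=0 accept={0,2} delta: 0a->0 0b->1 0c->1 1a->0 1b->2 1c->1 2a->1 2b->0 2c->1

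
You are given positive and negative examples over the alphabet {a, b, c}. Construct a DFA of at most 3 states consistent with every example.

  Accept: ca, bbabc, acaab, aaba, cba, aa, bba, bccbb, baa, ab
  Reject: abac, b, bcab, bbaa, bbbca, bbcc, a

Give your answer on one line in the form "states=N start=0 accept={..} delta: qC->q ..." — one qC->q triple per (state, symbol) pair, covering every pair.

states=3 start=0 accept={0,2} delta: 0a->1 0b->1 0c->1 1a->2 1b->2 1c->2 2a->0 2b->2 2c->0

Fold the examples into a partial DFA from state 0: repeatedly fix the first undefined (state, symbol) met by the shortest-then-alphabetical prefix, trying targets in increasing order and rejecting any under which an Accept and a Reject string meet in one state with the same remainder; add a state when all current targets are rejected. Accepting states are where Accept strings end.
a: 0a undefined. 0a->0: no, aa/a meet in 0. Open state 1: 0a->1.
b: 0b undefined. 0b->0: no, ca/bbbca meet in 0 with "ca" left. 0b->1: ok.
c: 0c undefined. 0c->0: no, ca/b meet in 1. 0c->1: ok.
aa: 1a undefined. 1a->0: no, baa/b meet in 1. 1a->1: no, ca/b meet in 1. Open state 2: 1a->2.
ab: 1b undefined. 1b->0: no, ca/bbaa meet in 2. 1b->1: no, baa/bbaa meet in 2 with "a" left. 1b->2: ok.
ac: 1c undefined. 1c->0: no, ca/bcab meet in 2. 1c->1: no, bccbb/bcab meet in 2 with "b" left. 1c->2: ok.
aab: 2b undefined. 2b->0: no, ca/bbbca meet in 2. 2b->1: no, cba/bbbca meet in 2 with "a" left. 2b->2: ok.
aba: 2a undefined. 2a->0: ok.
bbc: 2c undefined. 2c->0: ok.
All examples now run through 3 states with every (state, symbol) defined. Accept strings end in {0,2}, Reject strings end in {1}; accept={0,2}.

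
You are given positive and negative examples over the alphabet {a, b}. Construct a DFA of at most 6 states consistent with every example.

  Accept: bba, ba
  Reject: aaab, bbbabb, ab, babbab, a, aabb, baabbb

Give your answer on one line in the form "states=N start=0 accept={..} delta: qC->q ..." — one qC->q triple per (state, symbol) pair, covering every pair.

State merging on the prefix tree: take the shortest (then alphabetical) example prefix whose next move is undefined and point that move at state 0, else 1, else 2, ...; a target is out if some Accept/Reject pair would then sit in one state with the same input left (inseparable). If every existing state is out, open a new one.
a: 0a undefined. 0a->0: ok.
b: 0b undefined. 0b->0: no, bba/aaab meet in 0. Open state 1: 0b->1.
ba: 1a undefined. 1a->0: no, ba/a meet in 0. 1a->1: no, ba/aaab meet in 1. Open state 2: 1a->2.
bb: 1b undefined. 1b->0: no, bba/a meet in 0. 1b->1: ok.
baa: 2a undefined. 2a->0: ok.
bab: 2b undefined. 2b->0: ok.
All examples now run through 3 states with every (state, symbol) defined. Accept strings end in {2}, Reject strings end in {0,1}; accept={2}.

states=3 start=0 accept={2} delta: 0a->0 0b->1 1a->2 1b->1 2a->0 2b->0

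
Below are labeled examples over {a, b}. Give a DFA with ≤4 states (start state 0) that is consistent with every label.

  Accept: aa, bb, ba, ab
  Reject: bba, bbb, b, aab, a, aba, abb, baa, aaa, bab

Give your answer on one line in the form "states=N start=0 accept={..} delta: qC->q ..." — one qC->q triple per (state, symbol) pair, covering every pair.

State merging on the prefix tree: take the shortest (then alphabetical) example prefix whose next move is undefined and point that move at state 0, else 1, else 2, ...; a target is out if some Accept/Reject pair would then sit in one state with the same input left (inseparable). If every existing state is out, open a new one.
a: 0a undefined. 0a->0: no, aa/a meet in 0. Open state 1: 0a->1.
b: 0b undefined. 0b->0: no, aa/baa meet in 1 with "a" left. 0b->1: ok.
aa: 1a undefined. 1a->0: ok.
ab: 1b undefined. 1b->0: ok.
All examples now run through 2 states with every (state, symbol) defined. Accept strings end in {0}, Reject strings end in {1}; accept={0}.

states=2 start=0 accept={0} delta: 0a->1 0b->1 1a->0 1b->0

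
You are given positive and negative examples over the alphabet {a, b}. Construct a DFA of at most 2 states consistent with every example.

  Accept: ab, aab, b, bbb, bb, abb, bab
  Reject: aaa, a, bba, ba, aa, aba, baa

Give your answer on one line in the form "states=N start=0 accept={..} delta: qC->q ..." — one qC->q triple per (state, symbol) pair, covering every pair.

states=2 start=0 accept={1} delta: 0a->0 0b->1 1a->0 1b->1

State merging on the prefix tree: take the shortest (then alphabetical) example prefix whose next move is undefined and point that move at state 0, else 1, else 2, ...; a target is out if some Accept/Reject pair would then sit in one state with the same input left (inseparable). If every existing state is out, open a new one.
a: 0a undefined. 0a->0: ok.
b: 0b undefined. 0b->0: no, ab/aaa meet in 0. Open state 1: 0b->1.
ba: 1a undefined. 1a->0: ok.
bb: 1b undefined. 1b->0: no, bb/aaa meet in 0. 1b->1: ok.
All examples now run through 2 states with every (state, symbol) defined. Accept strings end in {1}, Reject strings end in {0}; accept={1}.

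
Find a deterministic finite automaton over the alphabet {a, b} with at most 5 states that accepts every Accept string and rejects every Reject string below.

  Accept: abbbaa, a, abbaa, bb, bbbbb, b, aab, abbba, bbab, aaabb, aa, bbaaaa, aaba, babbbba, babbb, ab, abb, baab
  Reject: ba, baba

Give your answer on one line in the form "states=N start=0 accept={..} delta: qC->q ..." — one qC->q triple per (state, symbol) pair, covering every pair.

states=4 start=0 accept={0,1,2} delta: 0a->1 0b->2 1a->1 1b->0 2a->3 2b->0 3a->0 3b->2

Fold the examples into a partial DFA from state 0: repeatedly fix the first undefined (state, symbol) met by the shortest-then-alphabetical prefix, trying targets in increasing order and rejecting any under which an Accept and a Reject string meet in one state with the same remainder; add a state when all current targets are rejected. Accepting states are where Accept strings end.
a: 0a undefined. 0a->0: no, aaba/ba meet in 0 with "ba" left. Open state 1: 0a->1.
b: 0b undefined. 0b->0: no, a/ba meet in 1. 0b->1: no, aa/ba meet in 1 with "a" left. Open state 2: 0b->2.
aa: 1a undefined. 1a->0: no, aaba/ba meet in 2 with "a" left. 1a->1: ok.
ab: 1b undefined. 1b->0: ok.
ba: 2a undefined. 2a->0: no, aab/ba meet in 0. 2a->1: no, a/ba meet in 1. 2a->2: no, abbaa/ba meet in 2. Open state 3: 2a->3.
bb: 2b undefined. 2b->0: ok.
baa: 3a undefined. 3a->0: ok.
bab: 3b undefined. 3b->0: no, abbbaa/baba meet in 1. 3b->1: no, abbbaa/baba meet in 1. 3b->2: ok.
All examples now run through 4 states with every (state, symbol) defined. Accept strings end in {0,1,2}, Reject strings end in {3}; accept={0,1,2}.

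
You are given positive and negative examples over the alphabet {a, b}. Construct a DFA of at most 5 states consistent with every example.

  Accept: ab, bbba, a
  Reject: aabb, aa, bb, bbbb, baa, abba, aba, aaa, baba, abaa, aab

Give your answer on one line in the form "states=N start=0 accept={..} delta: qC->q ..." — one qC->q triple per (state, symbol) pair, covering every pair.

states=3 start=0 accept={1} delta: 0a->1 0b->0 1a->2 1b->1 2a->0 2b->0

Fold the examples into a partial DFA from state 0: repeatedly fix the first undefined (state, symbol) met by the shortest-then-alphabetical prefix, trying targets in increasing order and rejecting any under which an Accept and a Reject string meet in one state with the same remainder; add a state when all current targets are rejected. Accepting states are where Accept strings end.
a: 0a undefined. 0a->0: no, ab/aab meet in 0 with "b" left. Open state 1: 0a->1.
b: 0b undefined. 0b->0: ok.
aa: 1a undefined. 1a->0: no, bbba/aaa meet in 1. 1a->1: no, ab/aab meet in 1 with "b" left. Open state 2: 1a->2.
ab: 1b undefined. 1b->0: no, ab/bb meet in 0. 1b->1: ok.
aaa: 2a undefined. 2a->0: ok.
aab: 2b undefined. 2b->0: ok.
All examples now run through 3 states with every (state, symbol) defined. Accept strings end in {1}, Reject strings end in {0,2}; accept={1}.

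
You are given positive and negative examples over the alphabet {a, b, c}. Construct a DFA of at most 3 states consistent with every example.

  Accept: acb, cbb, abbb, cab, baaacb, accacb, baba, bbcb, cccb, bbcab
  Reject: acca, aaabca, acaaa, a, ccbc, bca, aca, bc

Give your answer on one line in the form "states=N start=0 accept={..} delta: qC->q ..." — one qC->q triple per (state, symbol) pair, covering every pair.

states=2 start=0 accept={1} delta: 0a->0 0b->1 0c->0 1a->1 1b->1 1c->0

Grow the machine one transition at a time. Run the examples from 0; the earliest place one falls off (shortest prefix, ties alphabetical) gets sent to the lowest-numbered state that keeps every Accept/Reject pair distinguishable — a pair clashes when both reach the same state with identical unread suffix — and to a fresh state only if none does.
a: 0a undefined. 0a->0: ok.
b: 0b undefined. 0b->0: no, abbb/a meet in 0. Open state 1: 0b->1.
c: 0c undefined. 0c->0: ok.
ba: 1a undefined. 1a->0: no, baba/acca meet in 0. 1a->1: ok.
bb: 1b undefined. 1b->0: no, cbb/acca meet in 0. 1b->1: ok.
bc: 1c undefined. 1c->0: ok.
All examples now run through 2 states with every (state, symbol) defined. Accept strings end in {1}, Reject strings end in {0}; accept={1}.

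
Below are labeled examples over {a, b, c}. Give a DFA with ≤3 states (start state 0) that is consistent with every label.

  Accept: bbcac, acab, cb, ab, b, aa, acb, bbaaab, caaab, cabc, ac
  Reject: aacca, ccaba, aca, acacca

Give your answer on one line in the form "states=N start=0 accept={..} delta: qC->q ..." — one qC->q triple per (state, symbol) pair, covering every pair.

State merging on the prefix tree: take the shortest (then alphabetical) example prefix whose next move is undefined and point that move at state 0, else 1, else 2, ...; a target is out if some Accept/Reject pair would then sit in one state with the same input left (inseparable). If every existing state is out, open a new one.
a: 0a undefined. 0a->0: ok.
b: 0b undefined. 0b->0: ok.
c: 0c undefined. 0c->0: no, bbcac/aacca meet in 0. Open state 1: 0c->1.
ca: 1a undefined. 1a->0: no, acab/aca meet in 0. 1a->1: no, ac/aca meet in 1. Open state 2: 1a->2.
cb: 1b undefined. 1b->0: ok.
cc: 1c undefined. 1c->0: no, cb/aacca meet in 0. 1c->1: ok.
caa: 2a undefined. 2a->0: ok.
cab: 2b undefined. 2b->0: no, acab/ccaba meet in 0. 2b->1: ok.
acac: 2c undefined. 2c->0: ok.
All examples now run through 3 states with every (state, symbol) defined. Accept strings end in {0,1}, Reject strings end in {2}; accept={0,1}.

states=3 start=0 accept={0,1} delta: 0a->0 0b->0 0c->1 1a->2 1b->0 1c->1 2a->0 2b->1 2c->0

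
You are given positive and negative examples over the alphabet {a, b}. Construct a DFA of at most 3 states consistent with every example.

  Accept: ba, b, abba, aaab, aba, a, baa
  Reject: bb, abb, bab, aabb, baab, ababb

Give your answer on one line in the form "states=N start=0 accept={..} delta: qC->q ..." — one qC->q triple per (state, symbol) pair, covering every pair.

Grow the machine one transition at a time. Run the examples from 0; the earliest place one falls off (shortest prefix, ties alphabetical) gets sent to the lowest-numbered state that keeps every Accept/Reject pair distinguishable — a pair clashes when both reach the same state with identical unread suffix — and to a fresh state only if none does.
a: 0a undefined. 0a->0: ok.
b: 0b undefined. 0b->0: no, ba/bb meet in 0. Open state 1: 0b->1.
ba: 1a undefined. 1a->0: no, b/bab meet in 1. 1a->1: ok.
bb: 1b undefined. 1b->0: no, ba/ababb meet in 1. 1b->1: no, ba/bb meet in 1. Open state 2: 1b->2.
abba: 2a undefined. 2a->0: ok.
ababb: 2b undefined. 2b->0: no, abba/ababb meet in 0. 2b->1: no, ba/ababb meet in 1. 2b->2: ok.
All examples now run through 3 states with every (state, symbol) defined. Accept strings end in {0,1}, Reject strings end in {2}; accept={0,1}.

states=3 start=0 accept={0,1} delta: 0a->0 0b->1 1a->1 1b->2 2a->0 2b->2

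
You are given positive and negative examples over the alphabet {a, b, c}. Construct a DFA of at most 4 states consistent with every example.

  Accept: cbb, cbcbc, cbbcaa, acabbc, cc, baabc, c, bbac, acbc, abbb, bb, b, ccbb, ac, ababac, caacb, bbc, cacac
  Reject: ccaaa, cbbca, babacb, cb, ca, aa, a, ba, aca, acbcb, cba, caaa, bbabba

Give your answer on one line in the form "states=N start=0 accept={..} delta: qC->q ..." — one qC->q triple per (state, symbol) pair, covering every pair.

states=4 start=0 accept={1,2} delta: 0a->0 0b->1 0c->2 1a->0 1b->1 1c->2 2a->3 2b->0 2c->1 3a->2 3b->0 3c->0

Fold the examples into a partial DFA from state 0: repeatedly fix the first undefined (state, symbol) met by the shortest-then-alphabetical prefix, trying targets in increasing order and rejecting any under which an Accept and a Reject string meet in one state with the same remainder; add a state when all current targets are rejected. Accepting states are where Accept strings end.
a: 0a undefined. 0a->0: ok.
b: 0b undefined. 0b->0: no, abbb/aa meet in 0. Open state 1: 0b->1.
c: 0c undefined. 0c->0: no, cc/ccaaa meet in 0. 0c->1: no, bb/cb meet in 1 with "b" left. Open state 2: 0c->2.
ba: 1a undefined. 1a->0: ok.
bb: 1b undefined. 1b->0: no, bb/aa meet in 0. 1b->1: ok.
ca: 2a undefined. 2a->0: no, caacb/babacb meet in 2 with "b" left. 2a->1: no, abbb/ca meet in 1. 2a->2: no, c/ca meet in 2. Open state 3: 2a->3.
cb: 2b undefined. 2b->0: ok.
cc: 2c undefined. 2c->0: no, cc/ccaaa meet in 0. 2c->1: ok.
bbc: 1c undefined. 1c->0: no, cbbcaa/ccaaa meet in 0. 1c->1: no, cbbcaa/ccaaa meet in 0. 1c->2: ok.
caa: 3a undefined. 3a->0: no, cbbcaa/ccaaa meet in 0. 3a->1: no, caacb/ccaaa meet in 0. 3a->2: ok.
cac: 3c undefined. 3c->0: ok.
acab: 3b undefined. 3b->0: ok.
All examples now run through 4 states with every (state, symbol) defined. Accept strings end in {1,2}, Reject strings end in {0,3}; accept={1,2}.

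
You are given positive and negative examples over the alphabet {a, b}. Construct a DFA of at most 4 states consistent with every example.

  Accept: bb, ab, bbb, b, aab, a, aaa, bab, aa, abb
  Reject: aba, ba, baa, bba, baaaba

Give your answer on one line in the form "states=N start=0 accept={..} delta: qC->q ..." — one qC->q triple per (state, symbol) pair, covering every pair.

states=3 start=0 accept={0,1} delta: 0a->0 0b->1 1a->2 1b->1 2a->2 2b->1

Fold the examples into a partial DFA from state 0: repeatedly fix the first undefined (state, symbol) met by the shortest-then-alphabetical prefix, trying targets in increasing order and rejecting any under which an Accept and a Reject string meet in one state with the same remainder; add a state when all current targets are rejected. Accepting states are where Accept strings end.
a: 0a undefined. 0a->0: ok.
b: 0b undefined. 0b->0: no, bb/aba meet in 0. Open state 1: 0b->1.
ba: 1a undefined. 1a->0: no, a/aba meet in 0. 1a->1: no, ab/aba meet in 1. Open state 2: 1a->2.
bb: 1b undefined. 1b->0: no, bb/bba meet in 0. 1b->1: ok.
baa: 2a undefined. 2a->0: no, a/baa meet in 0. 2a->1: no, bb/baa meet in 1. 2a->2: ok.
bab: 2b undefined. 2b->0: no, a/baaaba meet in 0. 2b->1: ok.
All examples now run through 3 states with every (state, symbol) defined. Accept strings end in {0,1}, Reject strings end in {2}; accept={0,1}.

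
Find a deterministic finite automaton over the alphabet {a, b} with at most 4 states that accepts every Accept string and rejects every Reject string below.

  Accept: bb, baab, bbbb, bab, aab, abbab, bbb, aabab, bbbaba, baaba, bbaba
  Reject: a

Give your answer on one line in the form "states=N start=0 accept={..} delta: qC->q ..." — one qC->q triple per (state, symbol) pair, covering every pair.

states=2 start=0 accept={1} delta: 0a->0 0b->1 1a->1 1b->1

Grow the machine one transition at a time. Run the examples from 0; the earliest place one falls off (shortest prefix, ties alphabetical) gets sent to the lowest-numbered state that keeps every Accept/Reject pair distinguishable — a pair clashes when both reach the same state with identical unread suffix — and to a fresh state only if none does.
a: 0a undefined. 0a->0: ok.
b: 0b undefined. 0b->0: no, bb/a meet in 0. Open state 1: 0b->1.
ba: 1a undefined. 1a->0: no, baaba/a meet in 0. 1a->1: ok.
bb: 1b undefined. 1b->0: no, bb/a meet in 0. 1b->1: ok.
All examples now run through 2 states with every (state, symbol) defined. Accept strings end in {1}, Reject strings end in {0}; accept={1}.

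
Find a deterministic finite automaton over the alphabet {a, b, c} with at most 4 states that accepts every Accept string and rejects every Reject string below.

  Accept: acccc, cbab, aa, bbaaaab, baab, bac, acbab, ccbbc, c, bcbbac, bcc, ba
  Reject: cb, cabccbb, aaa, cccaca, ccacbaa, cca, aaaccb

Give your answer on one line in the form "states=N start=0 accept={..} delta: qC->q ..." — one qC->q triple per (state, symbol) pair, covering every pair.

Fold the examples into a partial DFA from state 0: repeatedly fix the first undefined (state, symbol) met by the shortest-then-alphabetical prefix, trying targets in increasing order and rejecting any under which an Accept and a Reject string meet in one state with the same remainder; add a state when all current targets are rejected. Accepting states are where Accept strings end.
a: 0a undefined. 0a->0: no, aa/aaa meet in 0. Open state 1: 0a->1.
b: 0b undefined. 0b->0: ok.
c: 0c undefined. 0c->0: no, ccbbc/cb meet in 0. 0c->1: ok.
aa: 1a undefined. 1a->0: no, c/aaa meet in 1. 1a->1: no, aa/aaa meet in 1. Open state 2: 1a->2.
ac: 1c undefined. 1c->0: no, acccc/cca meet in 1. 1c->1: no, aa/cca meet in 2. 1c->2: ok.
cb: 1b undefined. 1b->0: no, cbab/cb meet in 0. 1b->1: no, c/cb meet in 1. 1b->2: no, aa/cb meet in 2. Open state 3: 1b->3.
aaa: 2a undefined. 2a->0: no, bbaaaab/cb meet in 3. 2a->1: no, c/aaa meet in 1. 2a->2: no, aa/aaa meet in 2. 2a->3: ok.
acb: 2b undefined. 2b->0: no, baab/cabccbb meet in 0. 2b->1: ok.
acc: 2c undefined. 2c->0: ok.
cba: 3a undefined. 3a->0: no, cbab/cabccbb meet in 0. 3a->1: no, cbab/cb meet in 3. 3a->2: ok.
aaac: 3c undefined. 3c->0: no, acccc/ccacbaa meet in 2. 3c->1: no, cbab/aaaccb meet in 1. 3c->2: ok.
bcbb: 3b undefined. 3b->0: ok.
All examples now run through 4 states with every (state, symbol) defined. Accept strings end in {1,2}, Reject strings end in {0,3}; accept={1,2}.

states=4 start=0 accept={1,2} delta: 0a->1 0b->0 0c->1 1a->2 1b->3 1c->2 2a->3 2b->1 2c->0 3a->2 3b->0 3c->2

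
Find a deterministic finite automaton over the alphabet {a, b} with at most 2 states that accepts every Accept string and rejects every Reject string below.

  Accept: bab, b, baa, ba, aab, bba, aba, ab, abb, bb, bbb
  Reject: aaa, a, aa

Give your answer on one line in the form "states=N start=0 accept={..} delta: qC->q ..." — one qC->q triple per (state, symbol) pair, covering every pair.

State merging on the prefix tree: take the shortest (then alphabetical) example prefix whose next move is undefined and point that move at state 0, else 1, else 2, ...; a target is out if some Accept/Reject pair would then sit in one state with the same input left (inseparable). If every existing state is out, open a new one.
a: 0a undefined. 0a->0: ok.
b: 0b undefined. 0b->0: no, bab/aaa meet in 0. Open state 1: 0b->1.
ba: 1a undefined. 1a->0: no, baa/aaa meet in 0. 1a->1: ok.
bb: 1b undefined. 1b->0: no, bab/aaa meet in 0. 1b->1: ok.
All examples now run through 2 states with every (state, symbol) defined. Accept strings end in {1}, Reject strings end in {0}; accept={1}.

states=2 start=0 accept={1} delta: 0a->0 0b->1 1a->1 1b->1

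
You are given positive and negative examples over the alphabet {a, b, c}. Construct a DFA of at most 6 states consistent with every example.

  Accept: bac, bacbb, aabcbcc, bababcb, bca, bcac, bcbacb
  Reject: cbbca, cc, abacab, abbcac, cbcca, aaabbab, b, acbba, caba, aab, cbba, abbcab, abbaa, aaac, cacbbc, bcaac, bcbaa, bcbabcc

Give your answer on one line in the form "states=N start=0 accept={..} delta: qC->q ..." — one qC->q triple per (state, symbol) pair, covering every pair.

states=4 start=0 accept={2,3} delta: 0a->0 0b->1 0c->0 1a->1 1b->0 1c->2 2a->3 2b->2 2c->1 3a->0 3b->0 3c->2

Fold the examples into a partial DFA from state 0: repeatedly fix the first undefined (state, symbol) met by the shortest-then-alphabetical prefix, trying targets in increasing order and rejecting any under which an Accept and a Reject string meet in one state with the same remainder; add a state when all current targets are rejected. Accepting states are where Accept strings end.
a: 0a undefined. 0a->0: ok.
b: 0b undefined. 0b->0: no, bac/aaac meet in 0 with "c" left. Open state 1: 0b->1.
c: 0c undefined. 0c->0: ok.
ba: 1a undefined. 1a->0: no, bac/cc meet in 0. 1a->1: ok.
bc: 1c undefined. 1c->0: no, bac/cc meet in 0. 1c->1: no, bac/cbcca meet in 1. Open state 2: 1c->2.
abb: 1b undefined. 1b->0: ok.
bca: 2a undefined. 2a->0: no, bca/cbbca meet in 0. 2a->1: no, bac/bcaac meet in 2. 2a->2: no, bababcb/abacab meet in 2 with "b" left. Open state 3: 2a->3.
bcb: 2b undefined. 2b->0: no, bacbb/aaabbab meet in 1. 2b->1: no, bacbb/cbbca meet in 0. 2b->2: ok.
bcaa: 3a undefined. 3a->0: ok.
bcac: 3c undefined. 3c->0: no, bcac/cbbca meet in 0. 3c->1: no, bcac/aaabbab meet in 1. 3c->2: ok.
cbcc: 2c undefined. 2c->0: no, aabcbcc/cbbca meet in 0. 2c->1: ok.
bcbab: 3b undefined. 3b->0: ok.
All examples now run through 4 states with every (state, symbol) defined. Accept strings end in {2,3}, Reject strings end in {0,1}; accept={2,3}.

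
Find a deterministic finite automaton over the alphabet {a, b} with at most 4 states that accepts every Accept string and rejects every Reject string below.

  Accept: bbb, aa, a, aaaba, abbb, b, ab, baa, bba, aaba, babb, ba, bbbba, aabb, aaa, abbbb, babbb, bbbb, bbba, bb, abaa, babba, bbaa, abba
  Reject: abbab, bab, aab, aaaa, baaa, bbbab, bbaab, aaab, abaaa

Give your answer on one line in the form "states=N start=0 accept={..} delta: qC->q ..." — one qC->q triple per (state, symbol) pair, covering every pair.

State merging on the prefix tree: take the shortest (then alphabetical) example prefix whose next move is undefined and point that move at state 0, else 1, else 2, ...; a target is out if some Accept/Reject pair would then sit in one state with the same input left (inseparable). If every existing state is out, open a new one.
a: 0a undefined. 0a->0: no, aa/aaaa meet in 0. Open state 1: 0a->1.
b: 0b undefined. 0b->0: no, ab/bab meet in 1 with "b" left. 0b->1: ok.
aa: 1a undefined. 1a->0: no, aa/aaaa meet in 0. 1a->1: no, aa/aaaa meet in 1. Open state 2: 1a->2.
ab: 1b undefined. 1b->0: no, baa/abaaa meet in 2 with "a" left. 1b->1: ok.
aaa: 2a undefined. 2a->0: no, bbb/aaaa meet in 1. 2a->1: no, bbb/bbaab meet in 1. 2a->2: no, aa/aaaa meet in 2. Open state 3: 2a->3.
aab: 2b undefined. 2b->0: ok.
aaaa: 3a undefined. 3a->0: ok.
aaab: 3b undefined. 3b->0: ok.
All examples now run through 4 states with every (state, symbol) defined. Accept strings end in {1,2,3}, Reject strings end in {0}; accept={1,2,3}.

states=4 start=0 accept={1,2,3} delta: 0a->1 0b->1 1a->2 1b->1 2a->3 2b->0 3a->0 3b->0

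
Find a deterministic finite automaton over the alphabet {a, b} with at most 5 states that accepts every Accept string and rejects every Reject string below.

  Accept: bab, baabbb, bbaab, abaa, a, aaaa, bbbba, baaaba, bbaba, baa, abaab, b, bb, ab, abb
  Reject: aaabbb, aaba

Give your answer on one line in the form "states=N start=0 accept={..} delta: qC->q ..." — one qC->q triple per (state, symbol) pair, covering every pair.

State merging on the prefix tree: take the shortest (then alphabetical) example prefix whose next move is undefined and point that move at state 0, else 1, else 2, ...; a target is out if some Accept/Reject pair would then sit in one state with the same input left (inseparable). If every existing state is out, open a new one.
a: 0a undefined. 0a->0: ok.
b: 0b undefined. 0b->0: no, bab/aaabbb meet in 0. Open state 1: 0b->1.
ba: 1a undefined. 1a->0: no, baabbb/aaabbb meet in 1 with "bb" left. 1a->1: no, abaa/aaba meet in 1. Open state 2: 1a->2.
bb: 1b undefined. 1b->0: no, bbaab/aaabbb meet in 1. 1b->1: no, bbbba/aaba meet in 2. 1b->2: no, bab/aaabbb meet in 2 with "b" left. Open state 3: 1b->3.
baa: 2a undefined. 2a->0: no, baabbb/aaabbb meet in 3 with "b" left. 2a->1: ok.
bab: 2b undefined. 2b->0: ok.
bba: 3a undefined. 3a->0: no, bbaba/aaba meet in 2. 3a->1: ok.
bbb: 3b undefined. 3b->0: no, bab/aaabbb meet in 0. 3b->1: no, abaa/aaabbb meet in 1. 3b->2: ok.
All examples now run through 4 states with every (state, symbol) defined. Accept strings end in {0,1,3}, Reject strings end in {2}; accept={0,1,3}.

states=4 start=0 accept={0,1,3} delta: 0a->0 0b->1 1a->2 1b->3 2a->1 2b->0 3a->1 3b->2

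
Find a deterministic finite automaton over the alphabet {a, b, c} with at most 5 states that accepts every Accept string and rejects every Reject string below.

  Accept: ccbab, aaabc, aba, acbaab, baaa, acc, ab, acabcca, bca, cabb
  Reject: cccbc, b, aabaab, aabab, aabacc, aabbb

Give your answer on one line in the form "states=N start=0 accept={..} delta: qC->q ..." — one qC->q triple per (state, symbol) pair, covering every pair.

states=4 start=0 accept={1,2,3} delta: 0a->1 0b->0 0c->0 1a->1 1b->2 1c->2 2a->3 2b->3 2c->1 3a->0 3b->0 3c->0

State merging on the prefix tree: take the shortest (then alphabetical) example prefix whose next move is undefined and point that move at state 0, else 1, else 2, ...; a target is out if some Accept/Reject pair would then sit in one state with the same input left (inseparable). If every existing state is out, open a new one.
a: 0a undefined. 0a->0: no, ab/b meet in 0 with "b" left. Open state 1: 0a->1.
b: 0b undefined. 0b->0: ok.
c: 0c undefined. 0c->0: ok.
aa: 1a undefined. 1a->0: no, ccbab/aabab meet in 1 with "b" left. 1a->1: ok.
ab: 1b undefined. 1b->0: no, ccbab/cccbc meet in 0. 1b->1: no, ccbab/aabaab meet in 1. Open state 2: 1b->2.
ac: 1c undefined. 1c->0: no, acc/cccbc meet in 0. 1c->1: no, acbaab/aabaab meet in 2 with "aab" left. 1c->2: ok.
aba: 2a undefined. 2a->0: no, ccbab/aabaab meet in 2. 2a->1: no, ccbab/aabaab meet in 2. 2a->2: no, cabb/aabaab meet in 2 with "b" left. Open state 3: 2a->3.
acb: 2b undefined. 2b->0: no, cabb/cccbc meet in 0. 2b->1: no, ccbab/aabbb meet in 2. 2b->2: no, ccbab/aabbb meet in 2. 2b->3: ok.
acc: 2c undefined. 2c->0: no, aaabc/cccbc meet in 0. 2c->1: ok.
acab: 3b undefined. 3b->0: ok.
acba: 3a undefined. 3a->0: ok.
aabac: 3c undefined. 3c->0: ok.
All examples now run through 4 states with every (state, symbol) defined. Accept strings end in {1,2,3}, Reject strings end in {0}; accept={1,2,3}.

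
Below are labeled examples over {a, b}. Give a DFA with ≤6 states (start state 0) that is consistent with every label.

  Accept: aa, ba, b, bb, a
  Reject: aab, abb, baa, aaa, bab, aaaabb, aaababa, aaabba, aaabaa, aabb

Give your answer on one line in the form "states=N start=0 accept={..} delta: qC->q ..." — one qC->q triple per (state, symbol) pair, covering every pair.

Fold the examples into a partial DFA from state 0: repeatedly fix the first undefined (state, symbol) met by the shortest-then-alphabetical prefix, trying targets in increasing order and rejecting any under which an Accept and a Reject string meet in one state with the same remainder; add a state when all current targets are rejected. Accepting states are where Accept strings end.
a: 0a undefined. 0a->0: no, aa/aaa meet in 0. Open state 1: 0a->1.
b: 0b undefined. 0b->0: no, aa/baa meet in 1 with "a" left. 0b->1: ok.
aa: 1a undefined. 1a->0: no, b/aab meet in 1. 1a->1: no, aa/baa meet in 1. Open state 2: 1a->2.
ab: 1b undefined. 1b->0: no, b/abb meet in 1. 1b->1: no, b/abb meet in 1. 1b->2: ok.
aaa: 2a undefined. 2a->0: ok.
aab: 2b undefined. 2b->0: no, b/aaababa meet in 1. 2b->1: no, aa/aaababa meet in 2. 2b->2: no, aa/aab meet in 2. Open state 3: 2b->3.
aabb: 3b undefined. 3b->0: ok.
aaababa: 3a undefined. 3a->0: ok.
All examples now run through 4 states with every (state, symbol) defined. Accept strings end in {1,2}, Reject strings end in {0,3}; accept={1,2}.

states=4 start=0 accept={1,2} delta: 0a->1 0b->1 1a->2 1b->2 2a->0 2b->3 3a->0 3b->0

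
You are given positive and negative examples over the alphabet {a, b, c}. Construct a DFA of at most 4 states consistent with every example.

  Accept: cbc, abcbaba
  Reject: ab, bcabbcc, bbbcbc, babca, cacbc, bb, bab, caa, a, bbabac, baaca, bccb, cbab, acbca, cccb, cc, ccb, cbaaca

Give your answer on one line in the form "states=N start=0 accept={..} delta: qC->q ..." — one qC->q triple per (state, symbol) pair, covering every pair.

Grow the machine one transition at a time. Run the examples from 0; the earliest place one falls off (shortest prefix, ties alphabetical) gets sent to the lowest-numbered state that keeps every Accept/Reject pair distinguishable — a pair clashes when both reach the same state with identical unread suffix — and to a fresh state only if none does.
a: 0a undefined. 0a->0: ok.
b: 0b undefined. 0b->0: no, cbc/bbbcbc meet in 0 with "cbc" left. Open state 1: 0b->1.
c: 0c undefined. 0c->0: no, cbc/cacbc meet in 1 with "c" left. 0c->1: ok.
ba: 1a undefined. 1a->0: no, cbc/cacbc meet in 1 with "bc" left. 1a->1: ok.
bb: 1b undefined. 1b->0: no, cbc/ab meet in 1. 1b->1: no, cbc/bbabac meet in 1 with "c" left. Open state 2: 1b->2.
bc: 1c undefined. 1c->0: ok.
bba: 2a undefined. 2a->0: no, abcbaba/cacbc meet in 0. 2a->1: no, abcbaba/ab meet in 1. 2a->2: no, abcbaba/bb meet in 2. Open state 3: 2a->3.
bbb: 2b undefined. 2b->0: no, cbc/bbbcbc meet in 2 with "c" left. 2b->1: ok.
cbc: 2c undefined. 2c->0: no, cbc/bbbcbc meet in 0. 2c->1: no, cbc/ab meet in 1. 2c->2: no, cbc/bcabbcc meet in 2. 2c->3: ok.
bbab: 3b undefined. 3b->0: ok.
cbaa: 3a undefined. 3a->0: ok.
bcabbcc: 3c undefined. 3c->0: ok.
All examples now run through 4 states with every (state, symbol) defined. Accept strings end in {3}, Reject strings end in {0,1,2}; accept={3}.

states=4 start=0 accept={3} delta: 0a->0 0b->1 0c->1 1a->1 1b->2 1c->0 2a->3 2b->1 2c->3 3a->0 3b->0 3c->0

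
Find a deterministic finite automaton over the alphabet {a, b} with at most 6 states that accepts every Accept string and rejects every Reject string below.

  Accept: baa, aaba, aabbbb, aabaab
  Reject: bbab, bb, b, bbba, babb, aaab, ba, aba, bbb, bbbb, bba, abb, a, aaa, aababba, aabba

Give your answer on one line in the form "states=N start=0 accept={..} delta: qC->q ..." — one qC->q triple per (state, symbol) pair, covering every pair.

states=5 start=0 accept={2,3,4} delta: 0a->1 0b->0 1a->2 1b->0 2a->0 2b->3 3a->3 3b->4 4a->0 4b->2

State merging on the prefix tree: take the shortest (then alphabetical) example prefix whose next move is undefined and point that move at state 0, else 1, else 2, ...; a target is out if some Accept/Reject pair would then sit in one state with the same input left (inseparable). If every existing state is out, open a new one.
a: 0a undefined. 0a->0: no, aaba/ba meet in 0 with "ba" left. Open state 1: 0a->1.
b: 0b undefined. 0b->0: ok.
aa: 1a undefined. 1a->0: no, baa/bb meet in 0. 1a->1: no, baa/bbba meet in 1. Open state 2: 1a->2.
ab: 1b undefined. 1b->0: ok.
aaa: 2a undefined. 2a->0: ok.
aab: 2b undefined. 2b->0: no, aaba/bbba meet in 1. 2b->1: no, aabbbb/bbab meet in 0. 2b->2: no, aaba/bbab meet in 0. Open state 3: 2b->3.
aaba: 3a undefined. 3a->0: no, aaba/bbab meet in 0. 3a->1: no, aaba/bbba meet in 1. 3a->2: no, aabaab/bbab meet in 0. 3a->3: ok.
aabb: 3b undefined. 3b->0: no, aabbbb/bbab meet in 0. 3b->1: no, baa/aabba meet in 2. 3b->2: no, aaba/aababba meet in 3. 3b->3: no, aaba/aababba meet in 3. Open state 4: 3b->4.
aabba: 4a undefined. 4a->0: ok.
aabbb: 4b undefined. 4b->0: no, aabbbb/bbab meet in 0. 4b->1: no, baa/aababba meet in 2. 4b->2: ok.
All examples now run through 5 states with every (state, symbol) defined. Accept strings end in {2,3,4}, Reject strings end in {0,1}; accept={2,3,4}.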